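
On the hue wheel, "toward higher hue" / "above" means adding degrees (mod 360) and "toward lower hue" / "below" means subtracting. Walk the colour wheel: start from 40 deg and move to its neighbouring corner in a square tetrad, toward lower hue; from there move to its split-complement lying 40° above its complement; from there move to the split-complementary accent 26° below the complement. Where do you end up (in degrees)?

−90° (square ↓): 40 − 90 = -50 → -50 + 360 = 310°
+220° (split-comp 40° ↑): 310 + 220 = 530 → 530 − 360 = 170°
+154° (split-comp 26° ↓): 170 + 154 = 324°

324°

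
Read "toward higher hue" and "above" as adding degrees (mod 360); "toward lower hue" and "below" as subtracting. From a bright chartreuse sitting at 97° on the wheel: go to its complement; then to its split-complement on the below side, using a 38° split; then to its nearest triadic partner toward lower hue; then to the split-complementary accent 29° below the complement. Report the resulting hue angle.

+180° (complement): 97 + 180 = 277°
+142° (split-comp 38° ↓): 277 + 142 = 419 → 419 − 360 = 59°
−120° (triadic ↓): 59 − 120 = -61 → -61 + 360 = 299°
+151° (split-comp 29° ↓): 299 + 151 = 450 → 450 − 360 = 90°

90°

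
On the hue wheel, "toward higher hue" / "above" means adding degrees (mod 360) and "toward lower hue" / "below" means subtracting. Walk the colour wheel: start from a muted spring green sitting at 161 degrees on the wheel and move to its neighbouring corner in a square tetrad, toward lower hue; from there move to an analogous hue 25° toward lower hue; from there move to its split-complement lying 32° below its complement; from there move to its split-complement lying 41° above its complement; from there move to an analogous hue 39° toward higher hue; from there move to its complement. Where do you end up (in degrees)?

274°

square ↓ −90°: 161 − 90 = 71°
analog 25° ↓ −25°: 71 − 25 = 46°
split-comp 32° ↓ +148°: 46 + 148 = 194°
split-comp 41° ↑ +221°: 194 + 221 = 415 → 415 − 360 = 55°
analog 39° ↑ +39°: 55 + 39 = 94°
complement +180°: 94 + 180 = 274°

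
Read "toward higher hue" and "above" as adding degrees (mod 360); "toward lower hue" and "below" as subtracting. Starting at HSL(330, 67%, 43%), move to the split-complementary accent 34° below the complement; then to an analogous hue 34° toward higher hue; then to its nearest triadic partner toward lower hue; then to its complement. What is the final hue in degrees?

210°

+146° (split-comp 34° ↓): 330 + 146 = 476 → 476 − 360 = 116°
+34° (analog 34° ↑): 116 + 34 = 150°
−120° (triadic ↓): 150 − 120 = 30°
+180° (complement): 30 + 180 = 210°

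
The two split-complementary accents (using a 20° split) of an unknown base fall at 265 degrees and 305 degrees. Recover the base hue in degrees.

The accents sit 20° either side of the complement, so the complement is their short-arc midpoint on the wheel.
Short-arc midpoint of 265° and 305°: 285°.
Base is 180° from the complement: 285 − 180 = 105°

105°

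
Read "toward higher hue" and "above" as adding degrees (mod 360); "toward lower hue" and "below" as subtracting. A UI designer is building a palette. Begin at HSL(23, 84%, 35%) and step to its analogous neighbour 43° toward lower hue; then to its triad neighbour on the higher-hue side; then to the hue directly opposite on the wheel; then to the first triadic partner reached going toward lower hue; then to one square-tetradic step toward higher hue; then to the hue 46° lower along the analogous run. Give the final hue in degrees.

204°

analog 43° ↓ −43°: 23 − 43 = -20 → -20 + 360 = 340°
triadic ↑ +120°: 340 + 120 = 460 → 460 − 360 = 100°
complement +180°: 100 + 180 = 280°
triadic ↓ −120°: 280 − 120 = 160°
square ↑ +90°: 160 + 90 = 250°
analog 46° ↓ −46°: 250 − 46 = 204°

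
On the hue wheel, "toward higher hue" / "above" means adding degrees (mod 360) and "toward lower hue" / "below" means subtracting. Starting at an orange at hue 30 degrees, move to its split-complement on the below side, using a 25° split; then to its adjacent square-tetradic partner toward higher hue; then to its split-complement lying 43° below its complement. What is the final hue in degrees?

52°

split-comp 25° ↓ +155°: 30 + 155 = 185°
square ↑ +90°: 185 + 90 = 275°
split-comp 43° ↓ +137°: 275 + 137 = 412 → 412 − 360 = 52°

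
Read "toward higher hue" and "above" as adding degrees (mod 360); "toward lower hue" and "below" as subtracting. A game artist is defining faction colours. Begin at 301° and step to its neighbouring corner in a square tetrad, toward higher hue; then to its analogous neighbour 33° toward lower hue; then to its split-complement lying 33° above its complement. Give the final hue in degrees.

211°

square ↑ +90°: 301 + 90 = 391 → 391 − 360 = 31°
analog 33° ↓ −33°: 31 − 33 = -2 → -2 + 360 = 358°
split-comp 33° ↑ +213°: 358 + 213 = 571 → 571 − 360 = 211°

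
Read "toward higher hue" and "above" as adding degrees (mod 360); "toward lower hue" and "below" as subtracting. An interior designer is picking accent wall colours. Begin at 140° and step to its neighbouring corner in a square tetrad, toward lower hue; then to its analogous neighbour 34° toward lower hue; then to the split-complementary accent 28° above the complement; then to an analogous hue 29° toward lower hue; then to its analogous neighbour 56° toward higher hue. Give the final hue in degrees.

−90° (square ↓): 140 − 90 = 50°
−34° (analog 34° ↓): 50 − 34 = 16°
+208° (split-comp 28° ↑): 16 + 208 = 224°
−29° (analog 29° ↓): 224 − 29 = 195°
+56° (analog 56° ↑): 195 + 56 = 251°

251°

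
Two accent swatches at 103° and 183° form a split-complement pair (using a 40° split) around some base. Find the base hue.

The accents sit 40° either side of the complement, so the complement is their short-arc midpoint on the wheel.
Short-arc midpoint of 103° and 183°: 143°.
Base is 180° from the complement: 143 − 180 = -37 → -37 + 360 = 323°

323°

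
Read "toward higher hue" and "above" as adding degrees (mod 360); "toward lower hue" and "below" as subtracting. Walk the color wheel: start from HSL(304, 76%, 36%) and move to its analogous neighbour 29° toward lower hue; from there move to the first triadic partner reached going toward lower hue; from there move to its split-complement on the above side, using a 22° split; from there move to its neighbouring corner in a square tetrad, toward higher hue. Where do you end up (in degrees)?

304 − 29 = 275°   (analog 29° ↓)
275 − 120 = 155°   (triadic ↓)
155 + 202 = 357°   (split-comp 22° ↑)
357 + 90 = 447 → 447 − 360 = 87°   (square ↑)

87°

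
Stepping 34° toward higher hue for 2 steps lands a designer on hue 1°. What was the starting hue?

2 steps of 34° (toward higher hue) give a net shift of +68°.
Start = end − shift: 1 − 68 = -67 → -67 + 360 = 293°

293°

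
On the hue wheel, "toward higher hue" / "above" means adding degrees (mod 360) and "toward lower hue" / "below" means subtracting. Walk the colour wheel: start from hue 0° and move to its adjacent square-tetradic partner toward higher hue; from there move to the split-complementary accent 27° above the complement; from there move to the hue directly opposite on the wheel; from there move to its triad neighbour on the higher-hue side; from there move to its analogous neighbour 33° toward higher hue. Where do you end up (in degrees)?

0 + 90 = 90°   (square ↑)
90 + 207 = 297°   (split-comp 27° ↑)
297 + 180 = 477 → 477 − 360 = 117°   (complement)
117 + 120 = 237°   (triadic ↑)
237 + 33 = 270°   (analog 33° ↑)

270°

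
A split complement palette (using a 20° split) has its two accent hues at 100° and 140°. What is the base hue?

The accents sit 20° either side of the complement, so the complement is their short-arc midpoint on the wheel.
Short-arc midpoint of 100° and 140°: 120°.
Base is 180° from the complement: 120 − 180 = -60 → -60 + 360 = 300°

300°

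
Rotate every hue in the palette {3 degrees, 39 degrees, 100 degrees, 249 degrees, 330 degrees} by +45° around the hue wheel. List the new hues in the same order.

48°, 84°, 145°, 294°, 15°

3 + 45 = 48°
39 + 45 = 84°
100 + 45 = 145°
249 + 45 = 294°
330 + 45 = 375 → 375 − 360 = 15°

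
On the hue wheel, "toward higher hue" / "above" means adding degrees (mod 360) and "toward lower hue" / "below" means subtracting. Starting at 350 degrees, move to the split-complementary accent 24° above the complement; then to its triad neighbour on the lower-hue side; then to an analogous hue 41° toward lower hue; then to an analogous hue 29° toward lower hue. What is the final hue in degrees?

4°

split-comp 24° ↑ +204°: 350 + 204 = 554 → 554 − 360 = 194°
triadic ↓ −120°: 194 − 120 = 74°
analog 41° ↓ −41°: 74 − 41 = 33°
analog 29° ↓ −29°: 33 − 29 = 4°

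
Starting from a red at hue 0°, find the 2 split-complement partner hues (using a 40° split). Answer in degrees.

140° and 220°

Split-complementary hues sit 40° either side of the complement.
Complement of 0°: 0 + 180 = 180°
180 − 40 = 140°
180 + 40 = 220°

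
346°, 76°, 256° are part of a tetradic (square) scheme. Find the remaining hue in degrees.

A square tetradic scheme places four hues every 90°.
The full set through 76° is {76°, 166°, 256°, 346°}.
Given {76°, 256°, 346°}, the missing hue is 166°.

166°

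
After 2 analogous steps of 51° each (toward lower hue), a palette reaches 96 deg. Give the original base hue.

198°

2 steps of 51° (toward lower hue) give a net shift of −102°.
Start = end − shift: 96 + 102 = 198°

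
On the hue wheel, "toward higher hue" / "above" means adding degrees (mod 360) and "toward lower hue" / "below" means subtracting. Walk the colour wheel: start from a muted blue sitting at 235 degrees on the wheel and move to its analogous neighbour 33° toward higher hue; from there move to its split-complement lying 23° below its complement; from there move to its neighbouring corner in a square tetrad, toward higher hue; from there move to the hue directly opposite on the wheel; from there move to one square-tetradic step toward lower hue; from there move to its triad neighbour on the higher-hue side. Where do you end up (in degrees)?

analog 33° ↑ +33°: 235 + 33 = 268°
split-comp 23° ↓ +157°: 268 + 157 = 425 → 425 − 360 = 65°
square ↑ +90°: 65 + 90 = 155°
complement +180°: 155 + 180 = 335°
square ↓ −90°: 335 − 90 = 245°
triadic ↑ +120°: 245 + 120 = 365 → 365 − 360 = 5°

5°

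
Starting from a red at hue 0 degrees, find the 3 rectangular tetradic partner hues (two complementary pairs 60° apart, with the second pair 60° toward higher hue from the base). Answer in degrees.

60°, 180° and 240°

A rectangular tetradic uses two complementary pairs 60° apart: offsets 0°, 60°, 180°, 240°.
0 + 60 = 60°
0 + 180 = 180°
0 + 240 = 240°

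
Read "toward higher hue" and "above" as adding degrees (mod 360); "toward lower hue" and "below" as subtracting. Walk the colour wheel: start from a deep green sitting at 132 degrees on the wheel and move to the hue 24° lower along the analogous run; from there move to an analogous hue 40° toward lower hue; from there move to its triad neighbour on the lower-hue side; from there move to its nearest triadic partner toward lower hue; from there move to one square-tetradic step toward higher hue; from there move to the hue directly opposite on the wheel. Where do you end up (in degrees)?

analog 24° ↓ −24°: 132 − 24 = 108°
analog 40° ↓ −40°: 108 − 40 = 68°
triadic ↓ −120°: 68 − 120 = -52 → -52 + 360 = 308°
triadic ↓ −120°: 308 − 120 = 188°
square ↑ +90°: 188 + 90 = 278°
complement +180°: 278 + 180 = 458 → 458 − 360 = 98°

98°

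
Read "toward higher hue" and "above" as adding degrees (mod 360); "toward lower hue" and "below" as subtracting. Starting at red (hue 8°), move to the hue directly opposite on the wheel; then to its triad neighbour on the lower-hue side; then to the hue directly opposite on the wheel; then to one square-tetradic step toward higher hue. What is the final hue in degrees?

338°

+180° (complement): 8 + 180 = 188°
−120° (triadic ↓): 188 − 120 = 68°
+180° (complement): 68 + 180 = 248°
+90° (square ↑): 248 + 90 = 338°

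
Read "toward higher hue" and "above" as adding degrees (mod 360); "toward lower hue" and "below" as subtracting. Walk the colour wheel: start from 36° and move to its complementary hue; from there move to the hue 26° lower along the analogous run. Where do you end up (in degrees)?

190°

complement +180°: 36 + 180 = 216°
analog 26° ↓ −26°: 216 − 26 = 190°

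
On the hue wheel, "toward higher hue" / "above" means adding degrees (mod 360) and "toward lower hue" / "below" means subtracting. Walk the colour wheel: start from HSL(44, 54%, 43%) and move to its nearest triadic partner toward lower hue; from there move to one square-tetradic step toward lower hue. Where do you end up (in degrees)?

194°

−120° (triadic ↓): 44 − 120 = -76 → -76 + 360 = 284°
−90° (square ↓): 284 − 90 = 194°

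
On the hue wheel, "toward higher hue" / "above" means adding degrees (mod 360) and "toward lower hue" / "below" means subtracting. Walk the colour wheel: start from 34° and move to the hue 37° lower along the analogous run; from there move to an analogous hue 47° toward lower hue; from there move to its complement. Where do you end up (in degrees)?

130°

−37° (analog 37° ↓): 34 − 37 = -3 → -3 + 360 = 357°
−47° (analog 47° ↓): 357 − 47 = 310°
+180° (complement): 310 + 180 = 490 → 490 − 360 = 130°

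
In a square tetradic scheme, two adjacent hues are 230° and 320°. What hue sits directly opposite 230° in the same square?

50°

A square tetradic scheme places four hues 90° apart; opposite corners are 180° apart.
230 + 180 = 410 → 410 − 360 = 50°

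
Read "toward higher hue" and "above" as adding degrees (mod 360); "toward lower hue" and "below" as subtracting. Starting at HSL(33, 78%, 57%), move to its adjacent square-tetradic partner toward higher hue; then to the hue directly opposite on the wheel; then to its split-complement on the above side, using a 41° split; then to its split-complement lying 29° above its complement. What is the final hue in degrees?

13°

square ↑ +90°: 33 + 90 = 123°
complement +180°: 123 + 180 = 303°
split-comp 41° ↑ +221°: 303 + 221 = 524 → 524 − 360 = 164°
split-comp 29° ↑ +209°: 164 + 209 = 373 → 373 − 360 = 13°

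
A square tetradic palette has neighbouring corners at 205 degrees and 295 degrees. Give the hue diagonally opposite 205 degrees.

25°

A square tetradic scheme places four hues 90° apart; opposite corners are 180° apart.
205 + 180 = 385 → 385 − 360 = 25°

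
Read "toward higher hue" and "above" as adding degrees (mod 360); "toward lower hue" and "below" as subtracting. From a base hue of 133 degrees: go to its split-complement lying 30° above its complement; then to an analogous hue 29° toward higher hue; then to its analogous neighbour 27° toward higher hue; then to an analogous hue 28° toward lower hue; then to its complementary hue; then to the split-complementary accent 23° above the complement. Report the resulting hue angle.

34°

+210° (split-comp 30° ↑): 133 + 210 = 343°
+29° (analog 29° ↑): 343 + 29 = 372 → 372 − 360 = 12°
+27° (analog 27° ↑): 12 + 27 = 39°
−28° (analog 28° ↓): 39 − 28 = 11°
+180° (complement): 11 + 180 = 191°
+203° (split-comp 23° ↑): 191 + 203 = 394 → 394 − 360 = 34°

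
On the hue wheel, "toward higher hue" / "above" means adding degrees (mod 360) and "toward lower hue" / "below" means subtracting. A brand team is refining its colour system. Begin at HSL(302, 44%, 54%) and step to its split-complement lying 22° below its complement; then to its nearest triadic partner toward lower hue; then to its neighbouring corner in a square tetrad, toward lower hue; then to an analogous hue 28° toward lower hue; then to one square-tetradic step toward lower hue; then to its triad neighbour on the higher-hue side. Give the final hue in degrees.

252°

split-comp 22° ↓ +158°: 302 + 158 = 460 → 460 − 360 = 100°
triadic ↓ −120°: 100 − 120 = -20 → -20 + 360 = 340°
square ↓ −90°: 340 − 90 = 250°
analog 28° ↓ −28°: 250 − 28 = 222°
square ↓ −90°: 222 − 90 = 132°
triadic ↑ +120°: 132 + 120 = 252°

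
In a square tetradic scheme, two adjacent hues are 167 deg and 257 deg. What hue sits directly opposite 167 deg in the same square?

A square tetradic scheme places four hues 90° apart; opposite corners are 180° apart.
167 + 180 = 347°

347°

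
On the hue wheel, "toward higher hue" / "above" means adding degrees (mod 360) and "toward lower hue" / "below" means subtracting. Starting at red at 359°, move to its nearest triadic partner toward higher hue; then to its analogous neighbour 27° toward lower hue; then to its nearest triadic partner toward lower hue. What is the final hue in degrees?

332°

triadic ↑ +120°: 359 + 120 = 479 → 479 − 360 = 119°
analog 27° ↓ −27°: 119 − 27 = 92°
triadic ↓ −120°: 92 − 120 = -28 → -28 + 360 = 332°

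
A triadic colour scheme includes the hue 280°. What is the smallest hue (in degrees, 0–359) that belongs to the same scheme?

A triad places three hues 120° apart.
The full set through 280° is {40°, 160°, 280°}.

40°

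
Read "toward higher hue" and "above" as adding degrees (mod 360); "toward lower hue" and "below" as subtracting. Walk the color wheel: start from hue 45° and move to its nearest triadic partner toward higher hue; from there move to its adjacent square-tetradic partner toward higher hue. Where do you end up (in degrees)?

triadic ↑ +120°: 45 + 120 = 165°
square ↑ +90°: 165 + 90 = 255°

255°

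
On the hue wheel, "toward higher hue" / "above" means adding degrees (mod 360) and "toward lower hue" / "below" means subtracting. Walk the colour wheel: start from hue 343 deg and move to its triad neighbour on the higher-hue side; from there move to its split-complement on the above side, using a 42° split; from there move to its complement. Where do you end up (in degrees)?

+120° (triadic ↑): 343 + 120 = 463 → 463 − 360 = 103°
+222° (split-comp 42° ↑): 103 + 222 = 325°
+180° (complement): 325 + 180 = 505 → 505 − 360 = 145°

145°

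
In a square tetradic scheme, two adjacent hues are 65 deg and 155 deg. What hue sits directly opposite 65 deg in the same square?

A square tetradic scheme places four hues 90° apart; opposite corners are 180° apart.
65 + 180 = 245°

245°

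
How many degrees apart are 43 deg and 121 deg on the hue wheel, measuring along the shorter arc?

|43 − 121| = 78.
78 ≤ 180, so the shorter arc is 78°.

78°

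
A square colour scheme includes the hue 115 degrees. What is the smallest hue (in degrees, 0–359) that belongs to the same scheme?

25°

A square tetradic scheme places four hues every 90°.
The full set through 115° is {25°, 115°, 205°, 295°}.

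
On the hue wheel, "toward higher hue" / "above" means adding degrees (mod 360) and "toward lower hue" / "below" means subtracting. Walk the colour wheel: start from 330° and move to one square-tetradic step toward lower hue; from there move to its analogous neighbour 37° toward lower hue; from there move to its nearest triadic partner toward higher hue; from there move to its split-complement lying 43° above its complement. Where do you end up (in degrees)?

186°

square ↓ −90°: 330 − 90 = 240°
analog 37° ↓ −37°: 240 − 37 = 203°
triadic ↑ +120°: 203 + 120 = 323°
split-comp 43° ↑ +223°: 323 + 223 = 546 → 546 − 360 = 186°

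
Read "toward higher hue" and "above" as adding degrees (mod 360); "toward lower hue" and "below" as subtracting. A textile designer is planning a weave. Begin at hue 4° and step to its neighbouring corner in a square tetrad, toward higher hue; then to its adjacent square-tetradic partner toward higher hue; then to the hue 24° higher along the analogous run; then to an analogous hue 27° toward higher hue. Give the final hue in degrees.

235°

+90° (square ↑): 4 + 90 = 94°
+90° (square ↑): 94 + 90 = 184°
+24° (analog 24° ↑): 184 + 24 = 208°
+27° (analog 27° ↑): 208 + 27 = 235°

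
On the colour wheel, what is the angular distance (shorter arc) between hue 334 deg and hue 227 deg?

|334 − 227| = 107.
107 ≤ 180, so the shorter arc is 107°.

107°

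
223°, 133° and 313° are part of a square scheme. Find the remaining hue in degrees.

A square tetradic scheme places four hues every 90°.
The full set through 133° is {43°, 133°, 223°, 313°}.
Given {133°, 223°, 313°}, the missing hue is 43°.

43°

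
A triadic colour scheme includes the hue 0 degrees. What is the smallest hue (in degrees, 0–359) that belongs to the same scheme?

A triad places three hues 120° apart.
The full set through 0° is {0°, 120°, 240°}.

0°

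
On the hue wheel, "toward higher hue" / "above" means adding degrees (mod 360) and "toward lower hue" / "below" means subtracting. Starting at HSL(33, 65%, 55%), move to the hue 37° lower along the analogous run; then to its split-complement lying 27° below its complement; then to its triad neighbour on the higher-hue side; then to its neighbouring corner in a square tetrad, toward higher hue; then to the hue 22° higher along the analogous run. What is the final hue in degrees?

21°

33 − 37 = -4 → -4 + 360 = 356°   (analog 37° ↓)
356 + 153 = 509 → 509 − 360 = 149°   (split-comp 27° ↓)
149 + 120 = 269°   (triadic ↑)
269 + 90 = 359°   (square ↑)
359 + 22 = 381 → 381 − 360 = 21°   (analog 22° ↑)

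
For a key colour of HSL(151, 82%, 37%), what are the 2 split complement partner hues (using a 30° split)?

Split-complementary hues sit 30° either side of the complement.
Complement of 151°: 151 + 180 = 331°
331 − 30 = 301°
331 + 30 = 361 → 361 − 360 = 1°

301° and 1°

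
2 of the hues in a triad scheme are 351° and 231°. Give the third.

111°

A triad places three hues 120° apart.
The full set through 231° is {111°, 231°, 351°}.
Given {231°, 351°}, the missing hue is 111°.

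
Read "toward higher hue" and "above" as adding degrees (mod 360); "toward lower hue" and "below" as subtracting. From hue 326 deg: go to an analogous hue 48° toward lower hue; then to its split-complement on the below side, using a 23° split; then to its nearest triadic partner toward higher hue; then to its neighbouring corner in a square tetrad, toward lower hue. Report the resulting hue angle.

326 − 48 = 278°   (analog 48° ↓)
278 + 157 = 435 → 435 − 360 = 75°   (split-comp 23° ↓)
75 + 120 = 195°   (triadic ↑)
195 − 90 = 105°   (square ↓)

105°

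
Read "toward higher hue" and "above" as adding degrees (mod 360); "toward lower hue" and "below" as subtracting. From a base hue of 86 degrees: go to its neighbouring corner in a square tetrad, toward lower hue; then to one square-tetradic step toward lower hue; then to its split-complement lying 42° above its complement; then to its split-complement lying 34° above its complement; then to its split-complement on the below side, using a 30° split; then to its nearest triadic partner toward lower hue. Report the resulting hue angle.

86 − 90 = -4 → -4 + 360 = 356°   (square ↓)
356 − 90 = 266°   (square ↓)
266 + 222 = 488 → 488 − 360 = 128°   (split-comp 42° ↑)
128 + 214 = 342°   (split-comp 34° ↑)
342 + 150 = 492 → 492 − 360 = 132°   (split-comp 30° ↓)
132 − 120 = 12°   (triadic ↓)

12°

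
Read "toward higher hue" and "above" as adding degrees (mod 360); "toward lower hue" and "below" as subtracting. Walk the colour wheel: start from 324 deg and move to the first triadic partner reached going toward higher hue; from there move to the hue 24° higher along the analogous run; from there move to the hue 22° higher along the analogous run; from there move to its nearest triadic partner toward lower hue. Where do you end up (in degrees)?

+120° (triadic ↑): 324 + 120 = 444 → 444 − 360 = 84°
+24° (analog 24° ↑): 84 + 24 = 108°
+22° (analog 22° ↑): 108 + 22 = 130°
−120° (triadic ↓): 130 − 120 = 10°

10°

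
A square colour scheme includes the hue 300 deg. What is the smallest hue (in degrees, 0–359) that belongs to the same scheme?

A square tetradic scheme places four hues every 90°.
The full set through 300° is {30°, 120°, 210°, 300°}.

30°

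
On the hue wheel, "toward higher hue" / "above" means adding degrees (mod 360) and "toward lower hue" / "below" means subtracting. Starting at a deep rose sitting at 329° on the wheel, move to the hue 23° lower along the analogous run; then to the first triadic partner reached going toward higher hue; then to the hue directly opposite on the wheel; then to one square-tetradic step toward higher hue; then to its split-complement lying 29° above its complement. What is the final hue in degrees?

329 − 23 = 306°   (analog 23° ↓)
306 + 120 = 426 → 426 − 360 = 66°   (triadic ↑)
66 + 180 = 246°   (complement)
246 + 90 = 336°   (square ↑)
336 + 209 = 545 → 545 − 360 = 185°   (split-comp 29° ↑)

185°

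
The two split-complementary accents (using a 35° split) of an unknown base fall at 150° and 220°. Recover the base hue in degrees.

5°

The accents sit 35° either side of the complement, so the complement is their short-arc midpoint on the wheel.
Short-arc midpoint of 150° and 220°: 185°.
Base is 180° from the complement: 185 − 180 = 5°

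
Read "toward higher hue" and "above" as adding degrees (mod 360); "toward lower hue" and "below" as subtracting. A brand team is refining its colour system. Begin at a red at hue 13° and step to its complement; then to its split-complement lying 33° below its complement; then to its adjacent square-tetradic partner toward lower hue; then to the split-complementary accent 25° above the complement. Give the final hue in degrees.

95°

13 + 180 = 193°   (complement)
193 + 147 = 340°   (split-comp 33° ↓)
340 − 90 = 250°   (square ↓)
250 + 205 = 455 → 455 − 360 = 95°   (split-comp 25° ↑)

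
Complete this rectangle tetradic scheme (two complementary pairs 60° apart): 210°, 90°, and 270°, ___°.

30°

A rectangular tetradic uses two complementary pairs 60° apart: offsets 0°, 60°, 180°, 240°.
Among {90°, 210°, 270°}, 90° and 270° are a 180° pair.
The remaining hue 210° needs its own complement: 210 + 180 = 390 → 390 − 360 = 30°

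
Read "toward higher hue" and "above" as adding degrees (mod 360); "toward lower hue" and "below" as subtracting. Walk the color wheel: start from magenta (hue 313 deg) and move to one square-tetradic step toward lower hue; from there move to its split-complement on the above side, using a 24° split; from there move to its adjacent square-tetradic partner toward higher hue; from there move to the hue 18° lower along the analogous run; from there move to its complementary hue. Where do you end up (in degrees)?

−90° (square ↓): 313 − 90 = 223°
+204° (split-comp 24° ↑): 223 + 204 = 427 → 427 − 360 = 67°
+90° (square ↑): 67 + 90 = 157°
−18° (analog 18° ↓): 157 − 18 = 139°
+180° (complement): 139 + 180 = 319°

319°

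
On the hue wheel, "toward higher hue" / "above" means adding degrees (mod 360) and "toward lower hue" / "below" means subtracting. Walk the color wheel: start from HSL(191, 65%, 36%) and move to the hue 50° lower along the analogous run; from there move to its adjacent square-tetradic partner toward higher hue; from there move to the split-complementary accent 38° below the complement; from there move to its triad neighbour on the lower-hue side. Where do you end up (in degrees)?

253°

191 − 50 = 141°   (analog 50° ↓)
141 + 90 = 231°   (square ↑)
231 + 142 = 373 → 373 − 360 = 13°   (split-comp 38° ↓)
13 − 120 = -107 → -107 + 360 = 253°   (triadic ↓)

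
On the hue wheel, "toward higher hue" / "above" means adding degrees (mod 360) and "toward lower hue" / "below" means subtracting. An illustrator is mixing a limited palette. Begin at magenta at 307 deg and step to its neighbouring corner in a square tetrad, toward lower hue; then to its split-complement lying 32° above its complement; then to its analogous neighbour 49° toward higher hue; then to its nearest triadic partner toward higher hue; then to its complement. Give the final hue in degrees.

307 − 90 = 217°   (square ↓)
217 + 212 = 429 → 429 − 360 = 69°   (split-comp 32° ↑)
69 + 49 = 118°   (analog 49° ↑)
118 + 120 = 238°   (triadic ↑)
238 + 180 = 418 → 418 − 360 = 58°   (complement)

58°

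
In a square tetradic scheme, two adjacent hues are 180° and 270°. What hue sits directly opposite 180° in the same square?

A square tetradic scheme places four hues 90° apart; opposite corners are 180° apart.
180 + 180 = 360 → 360 − 360 = 0°

0°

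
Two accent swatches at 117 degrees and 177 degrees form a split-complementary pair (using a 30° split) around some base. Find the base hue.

327°

The accents sit 30° either side of the complement, so the complement is their short-arc midpoint on the wheel.
Short-arc midpoint of 117° and 177°: 147°.
Base is 180° from the complement: 147 − 180 = -33 → -33 + 360 = 327°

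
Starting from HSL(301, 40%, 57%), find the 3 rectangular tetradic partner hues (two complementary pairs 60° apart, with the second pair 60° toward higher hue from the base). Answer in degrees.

301 + 60 = 361 → 361 − 360 = 1°
301 + 180 = 481 → 481 − 360 = 121°
301 + 240 = 541 → 541 − 360 = 181°

1°, 121°, 181°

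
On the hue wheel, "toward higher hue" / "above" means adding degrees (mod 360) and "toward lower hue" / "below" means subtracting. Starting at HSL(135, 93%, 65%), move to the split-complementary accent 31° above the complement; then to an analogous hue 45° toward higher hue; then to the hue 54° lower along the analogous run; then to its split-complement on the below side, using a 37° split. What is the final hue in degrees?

120°

split-comp 31° ↑ +211°: 135 + 211 = 346°
analog 45° ↑ +45°: 346 + 45 = 391 → 391 − 360 = 31°
analog 54° ↓ −54°: 31 − 54 = -23 → -23 + 360 = 337°
split-comp 37° ↓ +143°: 337 + 143 = 480 → 480 − 360 = 120°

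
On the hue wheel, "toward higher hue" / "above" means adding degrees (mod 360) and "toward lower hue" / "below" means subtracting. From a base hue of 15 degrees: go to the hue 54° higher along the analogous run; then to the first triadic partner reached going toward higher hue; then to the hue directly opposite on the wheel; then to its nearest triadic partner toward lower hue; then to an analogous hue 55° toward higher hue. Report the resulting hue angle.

15 + 54 = 69°   (analog 54° ↑)
69 + 120 = 189°   (triadic ↑)
189 + 180 = 369 → 369 − 360 = 9°   (complement)
9 − 120 = -111 → -111 + 360 = 249°   (triadic ↓)
249 + 55 = 304°   (analog 55° ↑)

304°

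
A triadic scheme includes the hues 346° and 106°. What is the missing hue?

226°

A triad places three hues 120° apart.
The full set through 106° is {106°, 226°, 346°}.
Given {106°, 346°}, the missing hue is 226°.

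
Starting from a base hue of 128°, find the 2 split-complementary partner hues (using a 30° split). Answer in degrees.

278° and 338°

Split-complementary hues sit 30° either side of the complement.
Complement of 128°: 128 + 180 = 308°
308 − 30 = 278°
308 + 30 = 338°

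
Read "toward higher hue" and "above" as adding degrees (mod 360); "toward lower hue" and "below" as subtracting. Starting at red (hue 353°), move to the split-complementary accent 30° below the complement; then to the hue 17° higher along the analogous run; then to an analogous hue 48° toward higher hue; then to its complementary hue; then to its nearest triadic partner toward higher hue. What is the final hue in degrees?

+150° (split-comp 30° ↓): 353 + 150 = 503 → 503 − 360 = 143°
+17° (analog 17° ↑): 143 + 17 = 160°
+48° (analog 48° ↑): 160 + 48 = 208°
+180° (complement): 208 + 180 = 388 → 388 − 360 = 28°
+120° (triadic ↑): 28 + 120 = 148°

148°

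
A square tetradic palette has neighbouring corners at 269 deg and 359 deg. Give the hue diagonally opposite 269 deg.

89°

A square tetradic scheme places four hues 90° apart; opposite corners are 180° apart.
269 + 180 = 449 → 449 − 360 = 89°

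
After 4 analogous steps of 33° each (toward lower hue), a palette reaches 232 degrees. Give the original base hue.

4 steps of 33° (toward lower hue) give a net shift of −132°.
Start = end − shift: 232 + 132 = 364 → 364 − 360 = 4°

4°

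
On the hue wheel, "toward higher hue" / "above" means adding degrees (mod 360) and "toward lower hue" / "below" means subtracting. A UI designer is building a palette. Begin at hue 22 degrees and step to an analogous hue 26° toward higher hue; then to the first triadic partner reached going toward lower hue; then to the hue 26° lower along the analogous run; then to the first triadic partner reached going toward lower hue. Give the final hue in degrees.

142°

+26° (analog 26° ↑): 22 + 26 = 48°
−120° (triadic ↓): 48 − 120 = -72 → -72 + 360 = 288°
−26° (analog 26° ↓): 288 − 26 = 262°
−120° (triadic ↓): 262 − 120 = 142°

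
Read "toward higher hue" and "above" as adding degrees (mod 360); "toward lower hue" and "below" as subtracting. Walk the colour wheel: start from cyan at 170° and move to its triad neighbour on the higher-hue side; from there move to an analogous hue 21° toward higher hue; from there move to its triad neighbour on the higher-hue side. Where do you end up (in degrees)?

71°

+120° (triadic ↑): 170 + 120 = 290°
+21° (analog 21° ↑): 290 + 21 = 311°
+120° (triadic ↑): 311 + 120 = 431 → 431 − 360 = 71°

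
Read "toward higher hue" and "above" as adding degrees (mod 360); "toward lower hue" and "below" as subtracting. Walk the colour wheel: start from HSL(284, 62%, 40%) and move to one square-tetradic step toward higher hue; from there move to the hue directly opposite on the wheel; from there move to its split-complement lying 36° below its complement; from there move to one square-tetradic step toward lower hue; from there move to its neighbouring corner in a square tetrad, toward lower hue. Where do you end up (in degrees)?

284 + 90 = 374 → 374 − 360 = 14°   (square ↑)
14 + 180 = 194°   (complement)
194 + 144 = 338°   (split-comp 36° ↓)
338 − 90 = 248°   (square ↓)
248 − 90 = 158°   (square ↓)

158°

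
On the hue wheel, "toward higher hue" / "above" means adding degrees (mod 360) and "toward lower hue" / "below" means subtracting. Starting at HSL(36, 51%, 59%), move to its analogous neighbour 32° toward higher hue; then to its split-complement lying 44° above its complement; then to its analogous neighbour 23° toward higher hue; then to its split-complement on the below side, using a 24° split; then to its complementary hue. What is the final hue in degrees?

291°

36 + 32 = 68°   (analog 32° ↑)
68 + 224 = 292°   (split-comp 44° ↑)
292 + 23 = 315°   (analog 23° ↑)
315 + 156 = 471 → 471 − 360 = 111°   (split-comp 24° ↓)
111 + 180 = 291°   (complement)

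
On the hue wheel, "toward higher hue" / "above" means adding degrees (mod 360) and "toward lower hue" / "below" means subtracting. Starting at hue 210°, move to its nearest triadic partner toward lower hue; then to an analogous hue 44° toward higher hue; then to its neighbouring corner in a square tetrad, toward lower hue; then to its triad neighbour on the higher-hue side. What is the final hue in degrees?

164°

210 − 120 = 90°   (triadic ↓)
90 + 44 = 134°   (analog 44° ↑)
134 − 90 = 44°   (square ↓)
44 + 120 = 164°   (triadic ↑)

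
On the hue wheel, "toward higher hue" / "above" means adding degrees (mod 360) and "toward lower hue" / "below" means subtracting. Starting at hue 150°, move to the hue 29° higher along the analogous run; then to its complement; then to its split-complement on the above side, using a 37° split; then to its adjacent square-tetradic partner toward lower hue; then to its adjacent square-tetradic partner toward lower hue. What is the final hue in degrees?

analog 29° ↑ +29°: 150 + 29 = 179°
complement +180°: 179 + 180 = 359°
split-comp 37° ↑ +217°: 359 + 217 = 576 → 576 − 360 = 216°
square ↓ −90°: 216 − 90 = 126°
square ↓ −90°: 126 − 90 = 36°

36°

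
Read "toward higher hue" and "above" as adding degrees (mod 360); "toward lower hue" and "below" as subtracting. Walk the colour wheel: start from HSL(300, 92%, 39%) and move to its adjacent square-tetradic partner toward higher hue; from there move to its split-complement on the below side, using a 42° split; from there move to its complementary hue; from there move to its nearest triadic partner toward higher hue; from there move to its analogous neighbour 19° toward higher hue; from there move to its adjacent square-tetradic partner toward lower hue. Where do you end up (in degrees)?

square ↑ +90°: 300 + 90 = 390 → 390 − 360 = 30°
split-comp 42° ↓ +138°: 30 + 138 = 168°
complement +180°: 168 + 180 = 348°
triadic ↑ +120°: 348 + 120 = 468 → 468 − 360 = 108°
analog 19° ↑ +19°: 108 + 19 = 127°
square ↓ −90°: 127 − 90 = 37°

37°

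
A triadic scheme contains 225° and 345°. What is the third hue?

105°

A triad spaces three hues 120° apart.
The full set is {105°, 225°, 345°}.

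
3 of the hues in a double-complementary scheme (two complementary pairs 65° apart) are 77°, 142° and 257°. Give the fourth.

322°

A rectangular tetradic uses two complementary pairs 65° apart: offsets 0°, 65°, 180°, 245°.
Among {77°, 142°, 257°}, 77° and 257° are a 180° pair.
The remaining hue 142° needs its own complement: 142 + 180 = 322°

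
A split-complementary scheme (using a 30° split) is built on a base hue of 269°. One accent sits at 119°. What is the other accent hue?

59°

Split-complementary hues sit 30° either side of the complement.
Complement of the base 269°: 269 + 180 = 449 → 449 − 360 = 89°
The given accent 119° is 30° one side of 89°; the other accent sits 30° the other side: 89 − 30 = 59°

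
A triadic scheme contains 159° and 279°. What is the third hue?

39°

A triad spaces three hues 120° apart.
The full set is {39°, 159°, 279°}.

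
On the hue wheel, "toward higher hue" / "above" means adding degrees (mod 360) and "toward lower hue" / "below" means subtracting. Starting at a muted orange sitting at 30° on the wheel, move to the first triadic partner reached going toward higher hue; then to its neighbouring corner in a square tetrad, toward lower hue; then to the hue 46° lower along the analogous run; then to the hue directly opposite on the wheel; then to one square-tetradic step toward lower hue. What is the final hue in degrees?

104°

30 + 120 = 150°   (triadic ↑)
150 − 90 = 60°   (square ↓)
60 − 46 = 14°   (analog 46° ↓)
14 + 180 = 194°   (complement)
194 − 90 = 104°   (square ↓)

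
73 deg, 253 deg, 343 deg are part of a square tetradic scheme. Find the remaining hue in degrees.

163°

A square tetradic scheme places four hues every 90°.
The full set through 73° is {73°, 163°, 253°, 343°}.
Given {73°, 253°, 343°}, the missing hue is 163°.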